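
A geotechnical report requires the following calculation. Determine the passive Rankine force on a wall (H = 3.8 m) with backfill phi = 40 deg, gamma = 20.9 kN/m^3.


Result: 693.97 kN/m

Derivation:
Compute passive earth pressure coefficient:
Kp = tan^2(45 + phi/2) = tan^2(65.0) = 4.59891
Compute passive force:
Pp = 0.5 * Kp * gamma * H^2
Pp = 0.5 * 4.59891 * 20.9 * 3.8^2
Pp = 693.97 kN/m


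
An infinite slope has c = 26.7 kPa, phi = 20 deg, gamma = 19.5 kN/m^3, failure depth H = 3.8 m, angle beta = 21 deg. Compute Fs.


Result: 2.025

Derivation:
Using Fs = c / (gamma*H*sin(beta)*cos(beta)) + tan(phi)/tan(beta)
Cohesion contribution = 26.7 / (19.5*3.8*sin(21)*cos(21))
Cohesion contribution = 1.07699
Friction contribution = tan(20)/tan(21) = 0.948175
Fs = 1.07699 + 0.948175
Fs = 2.025


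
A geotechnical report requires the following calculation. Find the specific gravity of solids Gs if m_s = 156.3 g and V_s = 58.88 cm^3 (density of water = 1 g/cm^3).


Result: 2.655

Derivation:
Using Gs = m_s / (V_s * rho_w)
Since rho_w = 1 g/cm^3:
Gs = 156.3 / 58.88
Gs = 2.655


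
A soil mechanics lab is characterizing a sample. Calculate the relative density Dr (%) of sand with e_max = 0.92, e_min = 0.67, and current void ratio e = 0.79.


Using Dr = (e_max - e) / (e_max - e_min) * 100
e_max - e = 0.92 - 0.79 = 0.13
e_max - e_min = 0.92 - 0.67 = 0.25
Dr = 0.13 / 0.25 * 100
Dr = 52.0 %


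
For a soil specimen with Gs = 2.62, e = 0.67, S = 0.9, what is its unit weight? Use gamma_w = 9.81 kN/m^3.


Using gamma = gamma_w * (Gs + S*e) / (1 + e)
Numerator: Gs + S*e = 2.62 + 0.9*0.67 = 3.223
Denominator: 1 + e = 1 + 0.67 = 1.67
gamma = 9.81 * 3.223 / 1.67
gamma = 18.933 kN/m^3


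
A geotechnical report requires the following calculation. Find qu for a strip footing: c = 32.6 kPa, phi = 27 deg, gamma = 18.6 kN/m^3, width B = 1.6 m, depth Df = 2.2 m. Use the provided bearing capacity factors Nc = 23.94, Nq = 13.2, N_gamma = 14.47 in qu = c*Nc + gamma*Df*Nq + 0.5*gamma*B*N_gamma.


Result: 1535.9 kPa

Derivation:
Compute qu = c*Nc + gamma*Df*Nq + 0.5*gamma*B*N_gamma
Term 1: 32.6 * 23.94 = 780.444
Term 2: 18.6 * 2.2 * 13.2 = 540.144
Term 3: 0.5 * 18.6 * 1.6 * 14.47 = 215.3136
qu = 780.444 + 540.144 + 215.3136
qu = 1535.9 kPa


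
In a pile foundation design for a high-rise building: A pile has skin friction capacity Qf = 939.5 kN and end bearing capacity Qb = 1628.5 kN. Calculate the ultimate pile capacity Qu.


Using Qu = Qf + Qb
Qu = 939.5 + 1628.5
Qu = 2568.0 kN


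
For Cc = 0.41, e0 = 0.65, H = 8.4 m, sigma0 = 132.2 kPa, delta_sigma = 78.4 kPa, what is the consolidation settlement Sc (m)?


Using Sc = Cc * H / (1 + e0) * log10((sigma0 + delta_sigma) / sigma0)
Stress ratio = (132.2 + 78.4) / 132.2 = 1.59304
log10(1.59304) = 0.202227
Cc * H / (1 + e0) = 0.41 * 8.4 / (1 + 0.65) = 2.08727
Sc = 2.08727 * 0.202227
Sc = 0.4221 m


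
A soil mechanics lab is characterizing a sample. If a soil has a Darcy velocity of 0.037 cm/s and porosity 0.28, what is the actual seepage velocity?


Result: 0.13214 cm/s

Derivation:
Using v_s = v_d / n
v_s = 0.037 / 0.28
v_s = 0.13214 cm/s


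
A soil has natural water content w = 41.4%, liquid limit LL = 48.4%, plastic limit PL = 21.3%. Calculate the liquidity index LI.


First compute the plasticity index:
PI = LL - PL = 48.4 - 21.3 = 27.1
Then compute the liquidity index:
LI = (w - PL) / PI
LI = (41.4 - 21.3) / 27.1
LI = 0.742


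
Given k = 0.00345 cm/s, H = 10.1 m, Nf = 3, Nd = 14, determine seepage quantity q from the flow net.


Convert k to m/s for unit consistency with H:
k = 0.00345 cm/s = 0.00345 / 100 m/s = 3.45e-05 m/s
Using q = k * H * Nf / Nd
Nf / Nd = 3 / 14 = 0.2143
q = 3.45e-05 * 10.1 * 0.2143
q = 7.467e-05 m^3/s per m


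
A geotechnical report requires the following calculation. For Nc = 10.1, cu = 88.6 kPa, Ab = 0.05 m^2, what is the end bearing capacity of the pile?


Using Qb = Nc * cu * Ab
Qb = 10.1 * 88.6 * 0.05
Qb = 44.74 kN


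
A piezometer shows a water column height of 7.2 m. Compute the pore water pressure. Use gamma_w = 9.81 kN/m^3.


Using u = gamma_w * h_w
u = 9.81 * 7.2
u = 70.63 kPa


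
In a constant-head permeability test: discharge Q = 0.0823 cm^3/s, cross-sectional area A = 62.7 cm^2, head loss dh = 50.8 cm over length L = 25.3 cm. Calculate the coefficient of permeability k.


Compute hydraulic gradient:
i = dh / L = 50.8 / 25.3 = 2.00791
Then apply Darcy's law:
k = Q / (A * i)
k = 0.0823 / (62.7 * 2.00791)
k = 0.0823 / 125.896
k = 0.000654 cm/s


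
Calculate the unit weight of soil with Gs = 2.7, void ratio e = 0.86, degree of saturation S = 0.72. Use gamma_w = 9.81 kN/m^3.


Result: 17.506 kN/m^3

Derivation:
Using gamma = gamma_w * (Gs + S*e) / (1 + e)
Numerator: Gs + S*e = 2.7 + 0.72*0.86 = 3.3192
Denominator: 1 + e = 1 + 0.86 = 1.86
gamma = 9.81 * 3.3192 / 1.86
gamma = 17.506 kN/m^3


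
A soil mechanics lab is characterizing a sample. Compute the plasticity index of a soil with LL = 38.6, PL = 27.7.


Using PI = LL - PL
PI = 38.6 - 27.7
PI = 10.9


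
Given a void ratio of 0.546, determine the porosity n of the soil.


Using the relation n = e / (1 + e)
n = 0.546 / (1 + 0.546)
n = 0.546 / 1.546
n = 0.3532


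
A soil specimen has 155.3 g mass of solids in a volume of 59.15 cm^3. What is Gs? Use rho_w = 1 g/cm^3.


Using Gs = m_s / (V_s * rho_w)
Since rho_w = 1 g/cm^3:
Gs = 155.3 / 59.15
Gs = 2.626


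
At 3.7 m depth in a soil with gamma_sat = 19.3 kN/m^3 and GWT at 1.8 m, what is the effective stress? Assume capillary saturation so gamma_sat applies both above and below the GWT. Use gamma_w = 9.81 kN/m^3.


Result: 52.77 kPa

Derivation:
Total stress = gamma_sat * depth
sigma = 19.3 * 3.7 = 71.41 kPa
Pore water pressure u = gamma_w * (depth - d_wt)
u = 9.81 * (3.7 - 1.8) = 18.639 kPa
Effective stress = sigma - u
sigma' = 71.41 - 18.639 = 52.77 kPa


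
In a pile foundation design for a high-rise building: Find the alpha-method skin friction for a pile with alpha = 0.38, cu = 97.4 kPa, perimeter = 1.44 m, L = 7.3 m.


Result: 389.07 kN

Derivation:
Using Qs = alpha * cu * perimeter * L
Qs = 0.38 * 97.4 * 1.44 * 7.3
Qs = 389.07 kN


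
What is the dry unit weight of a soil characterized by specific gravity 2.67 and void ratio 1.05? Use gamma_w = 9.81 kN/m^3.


Using gamma_d = Gs * gamma_w / (1 + e)
gamma_d = 2.67 * 9.81 / (1 + 1.05)
gamma_d = 2.67 * 9.81 / 2.05
gamma_d = 12.777 kN/m^3


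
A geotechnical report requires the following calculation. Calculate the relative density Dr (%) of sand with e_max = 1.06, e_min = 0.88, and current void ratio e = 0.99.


Result: 38.89 %

Derivation:
Using Dr = (e_max - e) / (e_max - e_min) * 100
e_max - e = 1.06 - 0.99 = 0.07
e_max - e_min = 1.06 - 0.88 = 0.18
Dr = 0.07 / 0.18 * 100
Dr = 38.89 %


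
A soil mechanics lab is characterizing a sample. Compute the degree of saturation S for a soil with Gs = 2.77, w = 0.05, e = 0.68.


Using S = Gs * w / e
S = 2.77 * 0.05 / 0.68
S = 0.2037


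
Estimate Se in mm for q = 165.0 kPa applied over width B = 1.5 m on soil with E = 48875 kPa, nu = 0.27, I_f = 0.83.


Using Se = q * B * (1 - nu^2) * I_f / E
1 - nu^2 = 1 - 0.27^2 = 0.9271
Se = 165.0 * 1.5 * 0.9271 * 0.83 / 48875
Se = 0.003897 m
Convert to mm: Se = 0.003897 * 1000 = 3.897 mm


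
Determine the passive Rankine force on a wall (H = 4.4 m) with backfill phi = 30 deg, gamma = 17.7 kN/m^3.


Result: 514.01 kN/m

Derivation:
Compute passive earth pressure coefficient:
Kp = tan^2(45 + phi/2) = tan^2(60.0) = 3
Compute passive force:
Pp = 0.5 * Kp * gamma * H^2
Pp = 0.5 * 3 * 17.7 * 4.4^2
Pp = 514.01 kN/m


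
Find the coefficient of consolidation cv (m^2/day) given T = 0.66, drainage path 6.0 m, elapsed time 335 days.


Using cv = T * H_dr^2 / t
H_dr^2 = 6.0^2 = 36.0
cv = 0.66 * 36.0 / 335
cv = 0.07093 m^2/day


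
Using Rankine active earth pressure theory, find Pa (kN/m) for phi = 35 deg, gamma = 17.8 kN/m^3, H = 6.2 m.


Compute active earth pressure coefficient:
Ka = tan^2(45 - phi/2) = tan^2(27.5) = 0.27099
Compute active force:
Pa = 0.5 * Ka * gamma * H^2
Pa = 0.5 * 0.27099 * 17.8 * 6.2^2
Pa = 92.71 kN/m


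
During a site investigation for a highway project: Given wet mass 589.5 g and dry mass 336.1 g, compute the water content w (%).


Result: 75.39 %

Derivation:
Using w = (m_wet - m_dry) / m_dry * 100
m_wet - m_dry = 589.5 - 336.1 = 253.4 g
w = 253.4 / 336.1 * 100
w = 75.39 %


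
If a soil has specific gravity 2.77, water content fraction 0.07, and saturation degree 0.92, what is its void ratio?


Using the relation e = Gs * w / S
e = 2.77 * 0.07 / 0.92
e = 0.2108


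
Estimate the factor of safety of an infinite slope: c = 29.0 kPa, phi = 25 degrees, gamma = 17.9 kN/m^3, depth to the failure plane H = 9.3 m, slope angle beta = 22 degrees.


Using Fs = c / (gamma*H*sin(beta)*cos(beta)) + tan(phi)/tan(beta)
Cohesion contribution = 29.0 / (17.9*9.3*sin(22)*cos(22))
Cohesion contribution = 0.501558
Friction contribution = tan(25)/tan(22) = 1.15415
Fs = 0.501558 + 1.15415
Fs = 1.656


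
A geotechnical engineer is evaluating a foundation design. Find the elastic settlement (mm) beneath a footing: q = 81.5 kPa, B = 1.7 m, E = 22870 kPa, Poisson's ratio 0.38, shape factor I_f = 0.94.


Using Se = q * B * (1 - nu^2) * I_f / E
1 - nu^2 = 1 - 0.38^2 = 0.8556
Se = 81.5 * 1.7 * 0.8556 * 0.94 / 22870
Se = 0.004872 m
Convert to mm: Se = 0.004872 * 1000 = 4.872 mm


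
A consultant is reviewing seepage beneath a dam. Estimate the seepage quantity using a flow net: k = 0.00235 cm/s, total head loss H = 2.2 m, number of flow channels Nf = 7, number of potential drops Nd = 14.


Result: 2.585e-05 m^3/s per m

Derivation:
Convert k to m/s for unit consistency with H:
k = 0.00235 cm/s = 0.00235 / 100 m/s = 2.35e-05 m/s
Using q = k * H * Nf / Nd
Nf / Nd = 7 / 14 = 0.5
q = 2.35e-05 * 2.2 * 0.5
q = 2.585e-05 m^3/s per m


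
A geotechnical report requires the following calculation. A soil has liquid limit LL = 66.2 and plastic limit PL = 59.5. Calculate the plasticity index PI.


Using PI = LL - PL
PI = 66.2 - 59.5
PI = 6.7


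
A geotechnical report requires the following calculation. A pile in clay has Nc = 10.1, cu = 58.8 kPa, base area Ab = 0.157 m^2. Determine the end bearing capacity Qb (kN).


Using Qb = Nc * cu * Ab
Qb = 10.1 * 58.8 * 0.157
Qb = 93.24 kN


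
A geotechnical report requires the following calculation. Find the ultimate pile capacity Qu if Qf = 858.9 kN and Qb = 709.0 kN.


Using Qu = Qf + Qb
Qu = 858.9 + 709.0
Qu = 1567.9 kN


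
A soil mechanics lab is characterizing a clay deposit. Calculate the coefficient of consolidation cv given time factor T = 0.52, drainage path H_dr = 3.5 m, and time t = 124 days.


Using cv = T * H_dr^2 / t
H_dr^2 = 3.5^2 = 12.25
cv = 0.52 * 12.25 / 124
cv = 0.05137 m^2/day


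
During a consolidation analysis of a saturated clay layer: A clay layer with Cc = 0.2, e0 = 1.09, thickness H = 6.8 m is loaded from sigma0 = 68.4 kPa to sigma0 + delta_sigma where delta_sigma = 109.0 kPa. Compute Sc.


Result: 0.2693 m

Derivation:
Using Sc = Cc * H / (1 + e0) * log10((sigma0 + delta_sigma) / sigma0)
Stress ratio = (68.4 + 109.0) / 68.4 = 2.59357
log10(2.59357) = 0.413898
Cc * H / (1 + e0) = 0.2 * 6.8 / (1 + 1.09) = 0.650718
Sc = 0.650718 * 0.413898
Sc = 0.2693 m


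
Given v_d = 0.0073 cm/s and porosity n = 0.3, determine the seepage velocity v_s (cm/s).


Using v_s = v_d / n
v_s = 0.0073 / 0.3
v_s = 0.02433 cm/s


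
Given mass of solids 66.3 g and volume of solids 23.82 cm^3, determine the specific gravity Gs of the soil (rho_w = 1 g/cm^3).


Result: 2.783

Derivation:
Using Gs = m_s / (V_s * rho_w)
Since rho_w = 1 g/cm^3:
Gs = 66.3 / 23.82
Gs = 2.783


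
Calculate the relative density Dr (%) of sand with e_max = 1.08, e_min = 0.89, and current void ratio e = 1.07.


Using Dr = (e_max - e) / (e_max - e_min) * 100
e_max - e = 1.08 - 1.07 = 0.01
e_max - e_min = 1.08 - 0.89 = 0.19
Dr = 0.01 / 0.19 * 100
Dr = 5.26 %


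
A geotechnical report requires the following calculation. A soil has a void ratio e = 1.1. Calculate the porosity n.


Using the relation n = e / (1 + e)
n = 1.1 / (1 + 1.1)
n = 1.1 / 2.1
n = 0.5238


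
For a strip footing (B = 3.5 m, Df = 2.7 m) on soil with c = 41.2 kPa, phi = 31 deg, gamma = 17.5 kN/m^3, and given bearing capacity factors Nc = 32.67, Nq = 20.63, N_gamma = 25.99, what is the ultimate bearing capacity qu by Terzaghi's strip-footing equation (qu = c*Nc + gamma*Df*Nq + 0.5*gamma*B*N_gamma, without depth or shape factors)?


Compute qu = c*Nc + gamma*Df*Nq + 0.5*gamma*B*N_gamma
Term 1: 41.2 * 32.67 = 1346.004
Term 2: 17.5 * 2.7 * 20.63 = 974.7675
Term 3: 0.5 * 17.5 * 3.5 * 25.99 = 795.94375
qu = 1346.004 + 974.7675 + 795.94375
qu = 3116.72 kPa


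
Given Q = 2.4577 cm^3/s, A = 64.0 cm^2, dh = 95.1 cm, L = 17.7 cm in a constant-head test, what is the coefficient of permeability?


Compute hydraulic gradient:
i = dh / L = 95.1 / 17.7 = 5.37288
Then apply Darcy's law:
k = Q / (A * i)
k = 2.4577 / (64.0 * 5.37288)
k = 2.4577 / 343.864
k = 0.007147 cm/s


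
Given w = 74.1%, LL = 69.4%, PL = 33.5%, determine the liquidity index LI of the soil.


Result: 1.131

Derivation:
First compute the plasticity index:
PI = LL - PL = 69.4 - 33.5 = 35.9
Then compute the liquidity index:
LI = (w - PL) / PI
LI = (74.1 - 33.5) / 35.9
LI = 1.131


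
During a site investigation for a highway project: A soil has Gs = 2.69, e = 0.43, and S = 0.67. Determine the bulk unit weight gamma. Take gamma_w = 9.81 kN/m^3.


Using gamma = gamma_w * (Gs + S*e) / (1 + e)
Numerator: Gs + S*e = 2.69 + 0.67*0.43 = 2.9781
Denominator: 1 + e = 1 + 0.43 = 1.43
gamma = 9.81 * 2.9781 / 1.43
gamma = 20.43 kN/m^3


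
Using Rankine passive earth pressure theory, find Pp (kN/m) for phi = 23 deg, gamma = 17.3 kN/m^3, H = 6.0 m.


Compute passive earth pressure coefficient:
Kp = tan^2(45 + phi/2) = tan^2(56.5) = 2.282623
Compute passive force:
Pp = 0.5 * Kp * gamma * H^2
Pp = 0.5 * 2.282623 * 17.3 * 6.0^2
Pp = 710.81 kN/m


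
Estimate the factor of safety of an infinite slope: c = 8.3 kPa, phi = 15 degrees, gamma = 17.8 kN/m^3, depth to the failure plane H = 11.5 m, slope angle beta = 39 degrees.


Using Fs = c / (gamma*H*sin(beta)*cos(beta)) + tan(phi)/tan(beta)
Cohesion contribution = 8.3 / (17.8*11.5*sin(39)*cos(39))
Cohesion contribution = 0.082906
Friction contribution = tan(15)/tan(39) = 0.33089
Fs = 0.082906 + 0.33089
Fs = 0.414


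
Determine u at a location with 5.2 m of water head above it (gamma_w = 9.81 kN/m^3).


Using u = gamma_w * h_w
u = 9.81 * 5.2
u = 51.01 kPa


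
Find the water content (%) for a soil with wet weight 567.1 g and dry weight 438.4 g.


Using w = (m_wet - m_dry) / m_dry * 100
m_wet - m_dry = 567.1 - 438.4 = 128.7 g
w = 128.7 / 438.4 * 100
w = 29.36 %


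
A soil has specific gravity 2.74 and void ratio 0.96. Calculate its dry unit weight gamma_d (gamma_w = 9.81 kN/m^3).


Using gamma_d = Gs * gamma_w / (1 + e)
gamma_d = 2.74 * 9.81 / (1 + 0.96)
gamma_d = 2.74 * 9.81 / 1.96
gamma_d = 13.714 kN/m^3


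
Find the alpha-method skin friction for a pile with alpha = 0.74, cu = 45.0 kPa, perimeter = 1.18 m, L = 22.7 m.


Result: 891.97 kN

Derivation:
Using Qs = alpha * cu * perimeter * L
Qs = 0.74 * 45.0 * 1.18 * 22.7
Qs = 891.97 kN


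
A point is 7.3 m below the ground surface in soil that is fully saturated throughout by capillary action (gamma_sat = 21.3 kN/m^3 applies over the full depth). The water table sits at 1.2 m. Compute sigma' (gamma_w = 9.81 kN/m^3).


Total stress = gamma_sat * depth
sigma = 21.3 * 7.3 = 155.49 kPa
Pore water pressure u = gamma_w * (depth - d_wt)
u = 9.81 * (7.3 - 1.2) = 59.841 kPa
Effective stress = sigma - u
sigma' = 155.49 - 59.841 = 95.65 kPa


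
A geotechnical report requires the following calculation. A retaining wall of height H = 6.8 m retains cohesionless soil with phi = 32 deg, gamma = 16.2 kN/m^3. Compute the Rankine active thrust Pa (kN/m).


Compute active earth pressure coefficient:
Ka = tan^2(45 - phi/2) = tan^2(29.0) = 0.307259
Compute active force:
Pa = 0.5 * Ka * gamma * H^2
Pa = 0.5 * 0.307259 * 16.2 * 6.8^2
Pa = 115.08 kN/m


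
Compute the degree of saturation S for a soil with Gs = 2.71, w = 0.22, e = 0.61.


Result: 0.9774

Derivation:
Using S = Gs * w / e
S = 2.71 * 0.22 / 0.61
S = 0.9774


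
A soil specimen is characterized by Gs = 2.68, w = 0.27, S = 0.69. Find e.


Using the relation e = Gs * w / S
e = 2.68 * 0.27 / 0.69
e = 1.0487


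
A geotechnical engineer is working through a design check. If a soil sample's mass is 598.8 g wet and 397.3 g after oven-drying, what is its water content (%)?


Using w = (m_wet - m_dry) / m_dry * 100
m_wet - m_dry = 598.8 - 397.3 = 201.5 g
w = 201.5 / 397.3 * 100
w = 50.72 %


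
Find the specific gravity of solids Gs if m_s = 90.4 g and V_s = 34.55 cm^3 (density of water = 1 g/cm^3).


Using Gs = m_s / (V_s * rho_w)
Since rho_w = 1 g/cm^3:
Gs = 90.4 / 34.55
Gs = 2.616


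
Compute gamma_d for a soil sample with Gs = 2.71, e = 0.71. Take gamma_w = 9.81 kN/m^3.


Using gamma_d = Gs * gamma_w / (1 + e)
gamma_d = 2.71 * 9.81 / (1 + 0.71)
gamma_d = 2.71 * 9.81 / 1.71
gamma_d = 15.547 kN/m^3


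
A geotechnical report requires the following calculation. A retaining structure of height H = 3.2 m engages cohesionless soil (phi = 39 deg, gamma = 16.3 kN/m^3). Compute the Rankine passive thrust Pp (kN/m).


Compute passive earth pressure coefficient:
Kp = tan^2(45 + phi/2) = tan^2(64.5) = 4.395495
Compute passive force:
Pp = 0.5 * Kp * gamma * H^2
Pp = 0.5 * 4.395495 * 16.3 * 3.2^2
Pp = 366.83 kN/m


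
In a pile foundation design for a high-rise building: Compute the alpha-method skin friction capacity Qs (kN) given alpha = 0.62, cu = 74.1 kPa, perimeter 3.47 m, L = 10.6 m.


Using Qs = alpha * cu * perimeter * L
Qs = 0.62 * 74.1 * 3.47 * 10.6
Qs = 1689.84 kN


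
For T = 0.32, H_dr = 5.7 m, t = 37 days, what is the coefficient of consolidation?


Result: 0.28099 m^2/day

Derivation:
Using cv = T * H_dr^2 / t
H_dr^2 = 5.7^2 = 32.49
cv = 0.32 * 32.49 / 37
cv = 0.28099 m^2/day


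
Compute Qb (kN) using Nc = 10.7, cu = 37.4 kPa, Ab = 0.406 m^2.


Using Qb = Nc * cu * Ab
Qb = 10.7 * 37.4 * 0.406
Qb = 162.47 kN


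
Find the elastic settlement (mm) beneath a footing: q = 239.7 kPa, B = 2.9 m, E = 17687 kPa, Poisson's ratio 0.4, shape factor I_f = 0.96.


Using Se = q * B * (1 - nu^2) * I_f / E
1 - nu^2 = 1 - 0.4^2 = 0.84
Se = 239.7 * 2.9 * 0.84 * 0.96 / 17687
Se = 0.031693 m
Convert to mm: Se = 0.031693 * 1000 = 31.693 mm


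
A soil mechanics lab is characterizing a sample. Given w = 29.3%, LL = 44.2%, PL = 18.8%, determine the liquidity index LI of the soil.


First compute the plasticity index:
PI = LL - PL = 44.2 - 18.8 = 25.4
Then compute the liquidity index:
LI = (w - PL) / PI
LI = (29.3 - 18.8) / 25.4
LI = 0.413


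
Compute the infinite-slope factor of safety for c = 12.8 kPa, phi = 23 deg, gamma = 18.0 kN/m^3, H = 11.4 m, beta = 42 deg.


Using Fs = c / (gamma*H*sin(beta)*cos(beta)) + tan(phi)/tan(beta)
Cohesion contribution = 12.8 / (18.0*11.4*sin(42)*cos(42))
Cohesion contribution = 0.125444
Friction contribution = tan(23)/tan(42) = 0.471427
Fs = 0.125444 + 0.471427
Fs = 0.597


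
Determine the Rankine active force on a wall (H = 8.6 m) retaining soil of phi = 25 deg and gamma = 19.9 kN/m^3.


Compute active earth pressure coefficient:
Ka = tan^2(45 - phi/2) = tan^2(32.5) = 0.405859
Compute active force:
Pa = 0.5 * Ka * gamma * H^2
Pa = 0.5 * 0.405859 * 19.9 * 8.6^2
Pa = 298.67 kN/m


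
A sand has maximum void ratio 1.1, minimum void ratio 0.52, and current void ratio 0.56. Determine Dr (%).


Result: 93.1 %

Derivation:
Using Dr = (e_max - e) / (e_max - e_min) * 100
e_max - e = 1.1 - 0.56 = 0.54
e_max - e_min = 1.1 - 0.52 = 0.58
Dr = 0.54 / 0.58 * 100
Dr = 93.1 %


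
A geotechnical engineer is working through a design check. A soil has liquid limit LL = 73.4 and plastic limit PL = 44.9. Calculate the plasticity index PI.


Using PI = LL - PL
PI = 73.4 - 44.9
PI = 28.5


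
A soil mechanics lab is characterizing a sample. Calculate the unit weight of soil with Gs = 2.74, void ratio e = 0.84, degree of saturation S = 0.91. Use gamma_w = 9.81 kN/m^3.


Using gamma = gamma_w * (Gs + S*e) / (1 + e)
Numerator: Gs + S*e = 2.74 + 0.91*0.84 = 3.5044
Denominator: 1 + e = 1 + 0.84 = 1.84
gamma = 9.81 * 3.5044 / 1.84
gamma = 18.684 kN/m^3


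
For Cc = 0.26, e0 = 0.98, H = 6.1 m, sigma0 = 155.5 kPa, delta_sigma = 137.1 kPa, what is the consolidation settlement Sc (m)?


Result: 0.2199 m

Derivation:
Using Sc = Cc * H / (1 + e0) * log10((sigma0 + delta_sigma) / sigma0)
Stress ratio = (155.5 + 137.1) / 155.5 = 1.88167
log10(1.88167) = 0.274544
Cc * H / (1 + e0) = 0.26 * 6.1 / (1 + 0.98) = 0.80101
Sc = 0.80101 * 0.274544
Sc = 0.2199 m


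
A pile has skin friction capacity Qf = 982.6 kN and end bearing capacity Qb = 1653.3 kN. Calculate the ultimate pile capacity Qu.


Using Qu = Qf + Qb
Qu = 982.6 + 1653.3
Qu = 2635.9 kN


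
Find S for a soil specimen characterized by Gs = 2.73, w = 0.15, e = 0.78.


Using S = Gs * w / e
S = 2.73 * 0.15 / 0.78
S = 0.525


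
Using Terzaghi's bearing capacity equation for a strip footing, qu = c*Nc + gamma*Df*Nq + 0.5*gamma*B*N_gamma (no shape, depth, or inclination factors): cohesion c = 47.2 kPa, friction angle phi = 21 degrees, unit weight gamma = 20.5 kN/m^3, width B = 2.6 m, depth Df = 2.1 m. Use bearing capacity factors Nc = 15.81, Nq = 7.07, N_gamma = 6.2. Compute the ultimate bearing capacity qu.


Result: 1215.83 kPa

Derivation:
Compute qu = c*Nc + gamma*Df*Nq + 0.5*gamma*B*N_gamma
Term 1: 47.2 * 15.81 = 746.232
Term 2: 20.5 * 2.1 * 7.07 = 304.3635
Term 3: 0.5 * 20.5 * 2.6 * 6.2 = 165.23
qu = 746.232 + 304.3635 + 165.23
qu = 1215.83 kPa


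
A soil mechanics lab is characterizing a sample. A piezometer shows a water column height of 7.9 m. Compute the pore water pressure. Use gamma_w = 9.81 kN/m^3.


Result: 77.5 kPa

Derivation:
Using u = gamma_w * h_w
u = 9.81 * 7.9
u = 77.5 kPa


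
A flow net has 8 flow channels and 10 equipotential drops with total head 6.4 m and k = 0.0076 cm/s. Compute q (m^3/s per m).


Convert k to m/s for unit consistency with H:
k = 0.0076 cm/s = 0.0076 / 100 m/s = 7.6e-05 m/s
Using q = k * H * Nf / Nd
Nf / Nd = 8 / 10 = 0.8
q = 7.6e-05 * 6.4 * 0.8
q = 0.0003891 m^3/s per m


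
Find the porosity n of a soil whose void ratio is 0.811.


Result: 0.4478

Derivation:
Using the relation n = e / (1 + e)
n = 0.811 / (1 + 0.811)
n = 0.811 / 1.811
n = 0.4478


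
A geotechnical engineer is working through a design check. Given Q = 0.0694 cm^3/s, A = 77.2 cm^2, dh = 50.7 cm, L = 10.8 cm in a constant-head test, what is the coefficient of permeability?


Compute hydraulic gradient:
i = dh / L = 50.7 / 10.8 = 4.69444
Then apply Darcy's law:
k = Q / (A * i)
k = 0.0694 / (77.2 * 4.69444)
k = 0.0694 / 362.411
k = 0.000191 cm/s


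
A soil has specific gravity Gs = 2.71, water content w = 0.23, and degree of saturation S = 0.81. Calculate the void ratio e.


Result: 0.7695

Derivation:
Using the relation e = Gs * w / S
e = 2.71 * 0.23 / 0.81
e = 0.7695


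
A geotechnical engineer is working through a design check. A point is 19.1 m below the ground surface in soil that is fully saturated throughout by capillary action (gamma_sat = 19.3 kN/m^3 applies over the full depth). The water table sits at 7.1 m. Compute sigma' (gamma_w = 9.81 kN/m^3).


Total stress = gamma_sat * depth
sigma = 19.3 * 19.1 = 368.63 kPa
Pore water pressure u = gamma_w * (depth - d_wt)
u = 9.81 * (19.1 - 7.1) = 117.72 kPa
Effective stress = sigma - u
sigma' = 368.63 - 117.72 = 250.91 kPa


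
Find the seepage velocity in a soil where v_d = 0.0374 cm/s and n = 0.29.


Using v_s = v_d / n
v_s = 0.0374 / 0.29
v_s = 0.12897 cm/s


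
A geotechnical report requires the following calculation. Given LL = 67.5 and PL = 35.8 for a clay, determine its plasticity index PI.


Result: 31.7

Derivation:
Using PI = LL - PL
PI = 67.5 - 35.8
PI = 31.7


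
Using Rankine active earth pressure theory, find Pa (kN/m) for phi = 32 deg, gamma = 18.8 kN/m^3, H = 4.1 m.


Result: 48.55 kN/m

Derivation:
Compute active earth pressure coefficient:
Ka = tan^2(45 - phi/2) = tan^2(29.0) = 0.307259
Compute active force:
Pa = 0.5 * Ka * gamma * H^2
Pa = 0.5 * 0.307259 * 18.8 * 4.1^2
Pa = 48.55 kN/m


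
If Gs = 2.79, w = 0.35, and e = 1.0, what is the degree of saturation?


Result: 0.9765

Derivation:
Using S = Gs * w / e
S = 2.79 * 0.35 / 1.0
S = 0.9765


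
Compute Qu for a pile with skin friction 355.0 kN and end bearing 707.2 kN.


Using Qu = Qf + Qb
Qu = 355.0 + 707.2
Qu = 1062.2 kN


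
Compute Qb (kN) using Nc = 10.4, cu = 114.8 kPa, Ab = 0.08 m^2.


Using Qb = Nc * cu * Ab
Qb = 10.4 * 114.8 * 0.08
Qb = 95.51 kN


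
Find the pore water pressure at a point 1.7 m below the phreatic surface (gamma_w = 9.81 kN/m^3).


Result: 16.68 kPa

Derivation:
Using u = gamma_w * h_w
u = 9.81 * 1.7
u = 16.68 kPa


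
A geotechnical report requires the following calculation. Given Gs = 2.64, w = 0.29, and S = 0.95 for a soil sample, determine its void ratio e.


Result: 0.8059

Derivation:
Using the relation e = Gs * w / S
e = 2.64 * 0.29 / 0.95
e = 0.8059


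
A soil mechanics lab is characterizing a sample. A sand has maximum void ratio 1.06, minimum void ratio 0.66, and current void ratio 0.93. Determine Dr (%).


Using Dr = (e_max - e) / (e_max - e_min) * 100
e_max - e = 1.06 - 0.93 = 0.13
e_max - e_min = 1.06 - 0.66 = 0.4
Dr = 0.13 / 0.4 * 100
Dr = 32.5 %


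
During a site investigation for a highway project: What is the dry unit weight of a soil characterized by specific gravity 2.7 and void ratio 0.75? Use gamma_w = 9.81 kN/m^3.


Using gamma_d = Gs * gamma_w / (1 + e)
gamma_d = 2.7 * 9.81 / (1 + 0.75)
gamma_d = 2.7 * 9.81 / 1.75
gamma_d = 15.135 kN/m^3


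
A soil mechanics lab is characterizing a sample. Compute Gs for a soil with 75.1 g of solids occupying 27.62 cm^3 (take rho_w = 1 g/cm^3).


Using Gs = m_s / (V_s * rho_w)
Since rho_w = 1 g/cm^3:
Gs = 75.1 / 27.62
Gs = 2.719


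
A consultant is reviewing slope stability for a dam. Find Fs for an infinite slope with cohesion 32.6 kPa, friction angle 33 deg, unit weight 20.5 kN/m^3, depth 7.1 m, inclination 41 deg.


Using Fs = c / (gamma*H*sin(beta)*cos(beta)) + tan(phi)/tan(beta)
Cohesion contribution = 32.6 / (20.5*7.1*sin(41)*cos(41))
Cohesion contribution = 0.452358
Friction contribution = tan(33)/tan(41) = 0.747058
Fs = 0.452358 + 0.747058
Fs = 1.199


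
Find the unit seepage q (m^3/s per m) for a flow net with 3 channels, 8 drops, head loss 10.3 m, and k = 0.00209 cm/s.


Convert k to m/s for unit consistency with H:
k = 0.00209 cm/s = 0.00209 / 100 m/s = 2.09e-05 m/s
Using q = k * H * Nf / Nd
Nf / Nd = 3 / 8 = 0.375
q = 2.09e-05 * 10.3 * 0.375
q = 8.073e-05 m^3/s per m


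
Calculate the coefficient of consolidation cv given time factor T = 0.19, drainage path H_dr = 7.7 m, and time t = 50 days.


Using cv = T * H_dr^2 / t
H_dr^2 = 7.7^2 = 59.29
cv = 0.19 * 59.29 / 50
cv = 0.2253 m^2/day


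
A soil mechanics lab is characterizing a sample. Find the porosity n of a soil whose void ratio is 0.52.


Result: 0.3421

Derivation:
Using the relation n = e / (1 + e)
n = 0.52 / (1 + 0.52)
n = 0.52 / 1.52
n = 0.3421


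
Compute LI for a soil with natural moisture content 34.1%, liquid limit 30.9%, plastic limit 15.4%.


First compute the plasticity index:
PI = LL - PL = 30.9 - 15.4 = 15.5
Then compute the liquidity index:
LI = (w - PL) / PI
LI = (34.1 - 15.4) / 15.5
LI = 1.206


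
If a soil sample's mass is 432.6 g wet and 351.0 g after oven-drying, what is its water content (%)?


Result: 23.25 %

Derivation:
Using w = (m_wet - m_dry) / m_dry * 100
m_wet - m_dry = 432.6 - 351.0 = 81.6 g
w = 81.6 / 351.0 * 100
w = 23.25 %


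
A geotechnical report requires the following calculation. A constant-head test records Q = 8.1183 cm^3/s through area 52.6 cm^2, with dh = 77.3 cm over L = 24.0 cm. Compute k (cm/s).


Compute hydraulic gradient:
i = dh / L = 77.3 / 24.0 = 3.22083
Then apply Darcy's law:
k = Q / (A * i)
k = 8.1183 / (52.6 * 3.22083)
k = 8.1183 / 169.416
k = 0.047919 cm/s


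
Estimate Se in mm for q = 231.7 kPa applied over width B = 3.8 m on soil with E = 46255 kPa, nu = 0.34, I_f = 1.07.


Using Se = q * B * (1 - nu^2) * I_f / E
1 - nu^2 = 1 - 0.34^2 = 0.8844
Se = 231.7 * 3.8 * 0.8844 * 1.07 / 46255
Se = 0.018013 m
Convert to mm: Se = 0.018013 * 1000 = 18.013 mm


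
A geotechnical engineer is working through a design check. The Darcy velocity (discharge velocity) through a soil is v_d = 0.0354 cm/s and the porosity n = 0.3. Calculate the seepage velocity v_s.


Using v_s = v_d / n
v_s = 0.0354 / 0.3
v_s = 0.118 cm/s


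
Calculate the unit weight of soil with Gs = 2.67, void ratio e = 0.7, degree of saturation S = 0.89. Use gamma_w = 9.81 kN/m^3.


Result: 19.003 kN/m^3

Derivation:
Using gamma = gamma_w * (Gs + S*e) / (1 + e)
Numerator: Gs + S*e = 2.67 + 0.89*0.7 = 3.293
Denominator: 1 + e = 1 + 0.7 = 1.7
gamma = 9.81 * 3.293 / 1.7
gamma = 19.003 kN/m^3


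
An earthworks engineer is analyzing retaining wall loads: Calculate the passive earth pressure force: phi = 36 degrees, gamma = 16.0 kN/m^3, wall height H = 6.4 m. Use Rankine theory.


Compute passive earth pressure coefficient:
Kp = tan^2(45 + phi/2) = tan^2(63.0) = 3.85184
Compute passive force:
Pp = 0.5 * Kp * gamma * H^2
Pp = 0.5 * 3.85184 * 16.0 * 6.4^2
Pp = 1262.17 kN/m


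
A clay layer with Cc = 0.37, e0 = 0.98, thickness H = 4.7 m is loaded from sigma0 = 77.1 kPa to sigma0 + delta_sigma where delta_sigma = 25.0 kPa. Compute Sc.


Using Sc = Cc * H / (1 + e0) * log10((sigma0 + delta_sigma) / sigma0)
Stress ratio = (77.1 + 25.0) / 77.1 = 1.32425
log10(1.32425) = 0.121971
Cc * H / (1 + e0) = 0.37 * 4.7 / (1 + 0.98) = 0.878283
Sc = 0.878283 * 0.121971
Sc = 0.1071 m


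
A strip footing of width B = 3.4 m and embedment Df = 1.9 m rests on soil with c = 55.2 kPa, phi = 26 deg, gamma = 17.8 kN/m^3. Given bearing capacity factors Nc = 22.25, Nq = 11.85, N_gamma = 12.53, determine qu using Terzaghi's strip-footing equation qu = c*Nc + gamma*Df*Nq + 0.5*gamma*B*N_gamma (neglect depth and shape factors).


Compute qu = c*Nc + gamma*Df*Nq + 0.5*gamma*B*N_gamma
Term 1: 55.2 * 22.25 = 1228.2
Term 2: 17.8 * 1.9 * 11.85 = 400.767
Term 3: 0.5 * 17.8 * 3.4 * 12.53 = 379.1578
qu = 1228.2 + 400.767 + 379.1578
qu = 2008.12 kPa


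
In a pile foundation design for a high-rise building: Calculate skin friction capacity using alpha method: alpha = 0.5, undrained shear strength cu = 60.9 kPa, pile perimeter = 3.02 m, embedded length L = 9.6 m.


Using Qs = alpha * cu * perimeter * L
Qs = 0.5 * 60.9 * 3.02 * 9.6
Qs = 882.81 kN


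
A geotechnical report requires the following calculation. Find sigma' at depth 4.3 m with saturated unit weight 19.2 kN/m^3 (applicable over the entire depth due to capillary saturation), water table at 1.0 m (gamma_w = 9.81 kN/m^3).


Total stress = gamma_sat * depth
sigma = 19.2 * 4.3 = 82.56 kPa
Pore water pressure u = gamma_w * (depth - d_wt)
u = 9.81 * (4.3 - 1.0) = 32.373 kPa
Effective stress = sigma - u
sigma' = 82.56 - 32.373 = 50.19 kPa


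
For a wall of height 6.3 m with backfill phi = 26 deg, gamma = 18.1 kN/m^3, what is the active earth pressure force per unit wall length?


Compute active earth pressure coefficient:
Ka = tan^2(45 - phi/2) = tan^2(32.0) = 0.390462
Compute active force:
Pa = 0.5 * Ka * gamma * H^2
Pa = 0.5 * 0.390462 * 18.1 * 6.3^2
Pa = 140.25 kN/m


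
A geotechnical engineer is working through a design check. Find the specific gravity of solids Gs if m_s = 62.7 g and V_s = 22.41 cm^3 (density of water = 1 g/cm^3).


Using Gs = m_s / (V_s * rho_w)
Since rho_w = 1 g/cm^3:
Gs = 62.7 / 22.41
Gs = 2.798


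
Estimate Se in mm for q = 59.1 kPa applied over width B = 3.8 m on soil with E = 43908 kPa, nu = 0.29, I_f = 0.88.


Using Se = q * B * (1 - nu^2) * I_f / E
1 - nu^2 = 1 - 0.29^2 = 0.9159
Se = 59.1 * 3.8 * 0.9159 * 0.88 / 43908
Se = 0.004122 m
Convert to mm: Se = 0.004122 * 1000 = 4.122 mm


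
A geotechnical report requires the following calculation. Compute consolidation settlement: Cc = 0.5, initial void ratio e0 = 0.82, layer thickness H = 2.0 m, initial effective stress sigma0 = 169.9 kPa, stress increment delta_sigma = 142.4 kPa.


Using Sc = Cc * H / (1 + e0) * log10((sigma0 + delta_sigma) / sigma0)
Stress ratio = (169.9 + 142.4) / 169.9 = 1.83814
log10(1.83814) = 0.264379
Cc * H / (1 + e0) = 0.5 * 2.0 / (1 + 0.82) = 0.549451
Sc = 0.549451 * 0.264379
Sc = 0.1453 m


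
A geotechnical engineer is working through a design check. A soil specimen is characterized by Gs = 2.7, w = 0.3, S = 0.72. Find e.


Using the relation e = Gs * w / S
e = 2.7 * 0.3 / 0.72
e = 1.125


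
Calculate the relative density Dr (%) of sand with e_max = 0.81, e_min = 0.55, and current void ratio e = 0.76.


Result: 19.23 %

Derivation:
Using Dr = (e_max - e) / (e_max - e_min) * 100
e_max - e = 0.81 - 0.76 = 0.05
e_max - e_min = 0.81 - 0.55 = 0.26
Dr = 0.05 / 0.26 * 100
Dr = 19.23 %


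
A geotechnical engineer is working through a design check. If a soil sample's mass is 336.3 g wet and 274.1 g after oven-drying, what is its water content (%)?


Using w = (m_wet - m_dry) / m_dry * 100
m_wet - m_dry = 336.3 - 274.1 = 62.2 g
w = 62.2 / 274.1 * 100
w = 22.69 %


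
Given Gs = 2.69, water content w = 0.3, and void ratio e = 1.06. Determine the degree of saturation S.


Result: 0.7613

Derivation:
Using S = Gs * w / e
S = 2.69 * 0.3 / 1.06
S = 0.7613


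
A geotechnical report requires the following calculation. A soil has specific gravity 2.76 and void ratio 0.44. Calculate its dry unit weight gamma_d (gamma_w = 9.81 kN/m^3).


Using gamma_d = Gs * gamma_w / (1 + e)
gamma_d = 2.76 * 9.81 / (1 + 0.44)
gamma_d = 2.76 * 9.81 / 1.44
gamma_d = 18.802 kN/m^3


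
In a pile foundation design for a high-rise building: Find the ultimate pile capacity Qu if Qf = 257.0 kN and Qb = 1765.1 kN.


Result: 2022.1 kN

Derivation:
Using Qu = Qf + Qb
Qu = 257.0 + 1765.1
Qu = 2022.1 kN


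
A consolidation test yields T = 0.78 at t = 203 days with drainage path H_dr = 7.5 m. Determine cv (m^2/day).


Result: 0.21613 m^2/day

Derivation:
Using cv = T * H_dr^2 / t
H_dr^2 = 7.5^2 = 56.25
cv = 0.78 * 56.25 / 203
cv = 0.21613 m^2/day


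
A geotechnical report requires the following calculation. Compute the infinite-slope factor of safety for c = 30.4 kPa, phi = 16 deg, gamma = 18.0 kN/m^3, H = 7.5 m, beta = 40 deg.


Using Fs = c / (gamma*H*sin(beta)*cos(beta)) + tan(phi)/tan(beta)
Cohesion contribution = 30.4 / (18.0*7.5*sin(40)*cos(40))
Cohesion contribution = 0.457318
Friction contribution = tan(16)/tan(40) = 0.34173
Fs = 0.457318 + 0.34173
Fs = 0.799


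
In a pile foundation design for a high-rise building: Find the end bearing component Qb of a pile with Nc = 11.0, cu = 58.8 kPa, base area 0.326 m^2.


Result: 210.86 kN

Derivation:
Using Qb = Nc * cu * Ab
Qb = 11.0 * 58.8 * 0.326
Qb = 210.86 kN


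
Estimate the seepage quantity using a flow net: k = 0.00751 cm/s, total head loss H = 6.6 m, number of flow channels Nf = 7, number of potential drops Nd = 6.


Result: 0.0005783 m^3/s per m

Derivation:
Convert k to m/s for unit consistency with H:
k = 0.00751 cm/s = 0.00751 / 100 m/s = 7.51e-05 m/s
Using q = k * H * Nf / Nd
Nf / Nd = 7 / 6 = 1.1667
q = 7.51e-05 * 6.6 * 1.1667
q = 0.0005783 m^3/s per m


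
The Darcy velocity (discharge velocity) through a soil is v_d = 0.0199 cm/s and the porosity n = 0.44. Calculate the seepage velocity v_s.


Using v_s = v_d / n
v_s = 0.0199 / 0.44
v_s = 0.04523 cm/s


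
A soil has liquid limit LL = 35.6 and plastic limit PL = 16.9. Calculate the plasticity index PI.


Using PI = LL - PL
PI = 35.6 - 16.9
PI = 18.7


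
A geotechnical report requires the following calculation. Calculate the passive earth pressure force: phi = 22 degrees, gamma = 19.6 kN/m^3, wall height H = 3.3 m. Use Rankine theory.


Compute passive earth pressure coefficient:
Kp = tan^2(45 + phi/2) = tan^2(56.0) = 2.197987
Compute passive force:
Pp = 0.5 * Kp * gamma * H^2
Pp = 0.5 * 2.197987 * 19.6 * 3.3^2
Pp = 234.57 kN/m


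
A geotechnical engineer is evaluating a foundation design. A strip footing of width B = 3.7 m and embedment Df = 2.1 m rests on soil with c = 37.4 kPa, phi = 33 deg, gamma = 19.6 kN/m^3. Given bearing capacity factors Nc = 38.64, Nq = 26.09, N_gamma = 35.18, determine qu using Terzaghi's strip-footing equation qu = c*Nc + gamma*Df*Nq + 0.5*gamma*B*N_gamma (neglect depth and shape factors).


Result: 3794.63 kPa

Derivation:
Compute qu = c*Nc + gamma*Df*Nq + 0.5*gamma*B*N_gamma
Term 1: 37.4 * 38.64 = 1445.136
Term 2: 19.6 * 2.1 * 26.09 = 1073.8644
Term 3: 0.5 * 19.6 * 3.7 * 35.18 = 1275.6268
qu = 1445.136 + 1073.8644 + 1275.6268
qu = 3794.63 kPa


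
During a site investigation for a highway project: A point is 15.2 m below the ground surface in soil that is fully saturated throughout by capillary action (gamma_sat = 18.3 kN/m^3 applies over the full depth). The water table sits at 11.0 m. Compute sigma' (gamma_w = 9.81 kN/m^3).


Total stress = gamma_sat * depth
sigma = 18.3 * 15.2 = 278.16 kPa
Pore water pressure u = gamma_w * (depth - d_wt)
u = 9.81 * (15.2 - 11.0) = 41.202 kPa
Effective stress = sigma - u
sigma' = 278.16 - 41.202 = 236.96 kPa


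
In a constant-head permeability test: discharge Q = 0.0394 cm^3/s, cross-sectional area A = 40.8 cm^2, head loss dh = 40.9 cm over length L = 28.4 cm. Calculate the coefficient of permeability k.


Result: 0.000671 cm/s

Derivation:
Compute hydraulic gradient:
i = dh / L = 40.9 / 28.4 = 1.44014
Then apply Darcy's law:
k = Q / (A * i)
k = 0.0394 / (40.8 * 1.44014)
k = 0.0394 / 58.7577
k = 0.000671 cm/s


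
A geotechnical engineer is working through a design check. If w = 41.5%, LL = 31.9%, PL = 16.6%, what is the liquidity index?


First compute the plasticity index:
PI = LL - PL = 31.9 - 16.6 = 15.3
Then compute the liquidity index:
LI = (w - PL) / PI
LI = (41.5 - 16.6) / 15.3
LI = 1.627


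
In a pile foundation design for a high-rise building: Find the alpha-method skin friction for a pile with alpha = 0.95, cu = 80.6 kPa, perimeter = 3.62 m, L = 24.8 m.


Using Qs = alpha * cu * perimeter * L
Qs = 0.95 * 80.6 * 3.62 * 24.8
Qs = 6874.15 kN


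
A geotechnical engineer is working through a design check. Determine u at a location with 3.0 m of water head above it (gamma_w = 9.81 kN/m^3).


Using u = gamma_w * h_w
u = 9.81 * 3.0
u = 29.43 kPa


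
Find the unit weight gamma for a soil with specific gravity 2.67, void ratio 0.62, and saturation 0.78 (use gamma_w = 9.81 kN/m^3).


Using gamma = gamma_w * (Gs + S*e) / (1 + e)
Numerator: Gs + S*e = 2.67 + 0.78*0.62 = 3.1536
Denominator: 1 + e = 1 + 0.62 = 1.62
gamma = 9.81 * 3.1536 / 1.62
gamma = 19.097 kN/m^3


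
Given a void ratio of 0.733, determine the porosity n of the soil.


Result: 0.423

Derivation:
Using the relation n = e / (1 + e)
n = 0.733 / (1 + 0.733)
n = 0.733 / 1.733
n = 0.423


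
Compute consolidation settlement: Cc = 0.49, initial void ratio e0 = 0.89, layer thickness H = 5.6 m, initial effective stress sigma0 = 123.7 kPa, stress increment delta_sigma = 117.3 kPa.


Result: 0.4205 m

Derivation:
Using Sc = Cc * H / (1 + e0) * log10((sigma0 + delta_sigma) / sigma0)
Stress ratio = (123.7 + 117.3) / 123.7 = 1.94826
log10(1.94826) = 0.289647
Cc * H / (1 + e0) = 0.49 * 5.6 / (1 + 0.89) = 1.45185
Sc = 1.45185 * 0.289647
Sc = 0.4205 m
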